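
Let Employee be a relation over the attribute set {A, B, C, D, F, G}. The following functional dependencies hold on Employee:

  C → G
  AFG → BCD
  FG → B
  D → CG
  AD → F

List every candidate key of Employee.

{A, D}, {A, C, F}, {A, F, G}

Attribute A never appears on the right-hand side of any dependency, so A must belong to every candidate key.
{A}⁺ = {A}, which is not all of the schema, so we must add further attributes.
{A, D}⁺: D→CG adds C, G; AD→F adds F; AFG→BCD adds B → {A, B, C, D, F, G}.
{A, C, F}⁺: C→G adds G; AFG→BCD adds B, D → {A, B, C, D, F, G}.
{A, F, G}⁺: AFG→BCD adds B, C, D → {A, B, C, D, F, G}.
Any other superkey contains one of these as a subset, so there are no further candidate keys.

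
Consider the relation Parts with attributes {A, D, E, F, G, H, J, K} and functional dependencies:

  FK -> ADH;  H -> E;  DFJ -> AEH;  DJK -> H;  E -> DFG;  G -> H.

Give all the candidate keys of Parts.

DJK, EJK, FJK, GJK, HJK

Attributes J, K never appear on any right-hand side, so every candidate key must contain {J, K}.
{J, K}⁺ = {J, K}, which is not all of the schema, so we must add further attributes.
{D, J, K}⁺: DJK→H adds H; H→E adds E; E→DFG adds F, G; FK→ADH adds A → {A, D, E, F, G, H, J, K}. Minimal: {J, K}⁺ = {J, K}; {D, K}⁺ = {D, K}; {D, J}⁺ = {D, J} — none reach the full schema.
{E, J, K}⁺: E→DFG adds D, F, G; G→H adds H; FK→ADH adds A → {A, D, E, F, G, H, J, K}. Minimal: {J, K}⁺ = {J, K}; {E, K}⁺ = {A, D, E, F, G, H, K}; {E, J}⁺ = {A, D, E, F, G, H, J} — none reach the full schema.
{F, J, K}⁺: FK→ADH adds A, D, H; H→E adds E; E→DFG adds G → {A, D, E, F, G, H, J, K}. Minimal: {J, K}⁺ = {J, K}; {F, K}⁺ = {A, D, E, F, G, H, K}; {F, J}⁺ = {F, J} — none reach the full schema.
{G, J, K}⁺: G→H adds H; H→E adds E; E→DFG adds D, F; FK→ADH adds A → {A, D, E, F, G, H, J, K}. Minimal: {J, K}⁺ = {J, K}; {G, K}⁺ = {A, D, E, F, G, H, K}; {G, J}⁺ = {A, D, E, F, G, H, J} — none reach the full schema.
{H, J, K}⁺: H→E adds E; E→DFG adds D, F, G; FK→ADH adds A → {A, D, E, F, G, H, J, K}. Minimal: {J, K}⁺ = {J, K}; {H, K}⁺ = {A, D, E, F, G, H, K}; {H, J}⁺ = {A, D, E, F, G, H, J} — none reach the full schema.
Any other superkey contains one of these as a subset, so there are no further candidate keys.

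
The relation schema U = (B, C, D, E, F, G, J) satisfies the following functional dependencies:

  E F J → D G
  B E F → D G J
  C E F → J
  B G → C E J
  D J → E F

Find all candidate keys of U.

{B, D, G}, {B, D, J}, {B, E, F}, {B, F, G}

{B, D, G}⁺: BG→CEJ adds C, E, J; DJ→EF adds F → {B, C, D, E, F, G, J}. Minimal: {D, G}⁺ = {D, G}; {B, G}⁺ = {B, C, E, G, J}; {B, D}⁺ = {B, D} — none reach the full schema.
{B, D, J}⁺: DJ→EF adds E, F; EFJ→DG adds G; BG→CEJ adds C → {B, C, D, E, F, G, J}. Minimal: {D, J}⁺ = {D, E, F, G, J}; {B, J}⁺ = {B, J}; {B, D}⁺ = {B, D} — none reach the full schema.
{B, E, F}⁺: BEF→DGJ adds D, G, J; BG→CEJ adds C → {B, C, D, E, F, G, J}. Minimal: {E, F}⁺ = {E, F}; {B, F}⁺ = {B, F}; {B, E}⁺ = {B, E} — none reach the full schema.
{B, F, G}⁺: BG→CEJ adds C, E, J; EFJ→DG adds D → {B, C, D, E, F, G, J}. Minimal: {F, G}⁺ = {F, G}; {B, G}⁺ = {B, C, E, G, J}; {B, F}⁺ = {B, F} — none reach the full schema.
Any other superkey contains one of these as a subset, so there are no further candidate keys.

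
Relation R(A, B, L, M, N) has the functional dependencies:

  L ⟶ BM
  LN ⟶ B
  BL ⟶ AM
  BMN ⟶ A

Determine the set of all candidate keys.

Attributes L, N never appear on any right-hand side, so every candidate key must contain {L, N}.
{L, N}⁺ = {A, B, L, M, N}, which is all of the schema, so {L, N} is the only candidate key.

{L, N}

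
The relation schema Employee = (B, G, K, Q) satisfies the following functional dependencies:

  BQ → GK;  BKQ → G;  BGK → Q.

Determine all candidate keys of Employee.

Attribute B never appears on the right-hand side of any dependency, so B must belong to every candidate key.
{B}⁺ = {B}, which is not all of the schema, so we must add further attributes.
{B, Q}⁺: BQ→GK adds G, K → {B, G, K, Q}. Minimal: {Q}⁺ = {Q}; {B}⁺ = {B} — none reach the full schema.
{B, G, K}⁺: BGK→Q adds Q → {B, G, K, Q}. Minimal: {G, K}⁺ = {G, K}; {B, K}⁺ = {B, K}; {B, G}⁺ = {B, G} — none reach the full schema.

(B, Q); (B, G, K)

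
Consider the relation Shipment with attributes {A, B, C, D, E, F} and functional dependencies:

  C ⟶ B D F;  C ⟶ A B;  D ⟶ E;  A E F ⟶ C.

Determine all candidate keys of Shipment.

{C}⁺: C→BDF adds B, D, F; C→AB adds A; D→E adds E → {A, B, C, D, E, F}.
{A, D, F}⁺: D→E adds E; AEF→C adds C; C→BDF adds B → {A, B, C, D, E, F}. Minimal: {D, F}⁺ = {D, E, F}; {A, F}⁺ = {A, F}; {A, D}⁺ = {A, D, E} — none reach the full schema.
{A, E, F}⁺: AEF→C adds C; C→BDF adds B, D → {A, B, C, D, E, F}. Minimal: {E, F}⁺ = {E, F}; {A, F}⁺ = {A, F}; {A, E}⁺ = {A, E} — none reach the full schema.
Any other superkey contains one of these as a subset, so there are no further candidate keys.

{C}; {A, D, F}; {A, E, F}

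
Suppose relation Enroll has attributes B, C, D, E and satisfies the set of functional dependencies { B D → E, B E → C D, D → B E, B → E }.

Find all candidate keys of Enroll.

{B}⁺: B→E adds E; BE→CD adds C, D → {B, C, D, E}.
{D}⁺: D→BE adds B, E; BE→CD adds C → {B, C, D, E}.
Any other superkey contains one of these as a subset, so there are no further candidate keys.

(B); (D)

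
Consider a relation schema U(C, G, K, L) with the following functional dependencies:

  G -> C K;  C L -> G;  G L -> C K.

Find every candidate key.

CL, GL

{C, L}⁺: CL→G adds G; GL→CK adds K → {C, G, K, L}. Minimal: {L}⁺ = {L}; {C}⁺ = {C} — none reach the full schema.
{G, L}⁺: G→CK adds C, K → {C, G, K, L}. Minimal: {L}⁺ = {L}; {G}⁺ = {C, G, K} — none reach the full schema.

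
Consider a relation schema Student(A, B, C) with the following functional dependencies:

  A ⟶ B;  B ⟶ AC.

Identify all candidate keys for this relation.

{A}⁺: A→B adds B; B→AC adds C → {A, B, C}.
{B}⁺: B→AC adds A, C → {A, B, C}.
Any other superkey contains one of these as a subset, so there are no further candidate keys.

(A); (B)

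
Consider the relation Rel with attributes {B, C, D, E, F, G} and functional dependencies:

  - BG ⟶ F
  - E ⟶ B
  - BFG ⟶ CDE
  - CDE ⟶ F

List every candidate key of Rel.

Attribute G never appears on the right-hand side of any dependency, so G must belong to every candidate key.
{G}⁺ = {G}, which is not all of the schema, so we must add further attributes.
{B, G}⁺: BG→F adds F; BFG→CDE adds C, D, E → {B, C, D, E, F, G}. Minimal: {G}⁺ = {G}; {B}⁺ = {B} — none reach the full schema.
{E, G}⁺: E→B adds B; BG→F adds F; BFG→CDE adds C, D → {B, C, D, E, F, G}. Minimal: {G}⁺ = {G}; {E}⁺ = {B, E} — none reach the full schema.
Any other superkey contains one of these as a subset, so there are no further candidate keys.

(B, G), (E, G)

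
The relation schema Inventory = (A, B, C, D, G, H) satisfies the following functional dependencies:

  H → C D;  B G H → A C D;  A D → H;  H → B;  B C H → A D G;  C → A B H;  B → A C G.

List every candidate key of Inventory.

{B}⁺: B→ACG adds A, C, G; C→ABH adds H; H→CD adds D → {A, B, C, D, G, H}.
{C}⁺: C→ABH adds A, B, H; B→ACG adds G; H→CD adds D → {A, B, C, D, G, H}.
{H}⁺: H→CD adds C, D; H→B adds B; BCH→ADG adds A, G → {A, B, C, D, G, H}.
{A, D}⁺: AD→H adds H; H→B adds B; B→ACG adds C, G → {A, B, C, D, G, H}. Minimal: {D}⁺ = {D}; {A}⁺ = {A} — none reach the full schema.
Any other superkey contains one of these as a subset, so there are no further candidate keys.

{B}, {C}, {H}, {A, D}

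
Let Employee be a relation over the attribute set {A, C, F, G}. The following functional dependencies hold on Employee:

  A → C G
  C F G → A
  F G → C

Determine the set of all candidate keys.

AF, FG

Attribute F never appears on the right-hand side of any dependency, so F must belong to every candidate key.
{F}⁺ = {F}, which is not all of the schema, so we must add further attributes.
{A, F}⁺: A→CG adds C, G → {A, C, F, G}. Minimal: {F}⁺ = {F}; {A}⁺ = {A, C, G} — none reach the full schema.
{F, G}⁺: FG→C adds C; CFG→A adds A → {A, C, F, G}. Minimal: {G}⁺ = {G}; {F}⁺ = {F} — none reach the full schema.
Any other superkey contains one of these as a subset, so there are no further candidate keys.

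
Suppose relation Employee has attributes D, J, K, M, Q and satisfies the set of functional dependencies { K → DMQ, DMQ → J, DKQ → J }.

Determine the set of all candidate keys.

Attribute K never appears on the right-hand side of any dependency, so K must belong to every candidate key.
{K}⁺ = {D, J, K, M, Q}, which is all of the schema, so {K} is the only candidate key.

{K}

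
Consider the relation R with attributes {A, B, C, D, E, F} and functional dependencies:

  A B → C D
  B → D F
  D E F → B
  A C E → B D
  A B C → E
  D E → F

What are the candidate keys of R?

{A, B}, {A, C, E}, {A, D, E}

Attribute A never appears on the right-hand side of any dependency, so A must belong to every candidate key.
{A}⁺ = {A}, which is not all of the schema, so we must add further attributes.
{A, B}⁺: AB→CD adds C, D; B→DF adds F; ABC→E adds E → {A, B, C, D, E, F}. Minimal: {B}⁺ = {B, D, F}; {A}⁺ = {A} — none reach the full schema.
{A, C, E}⁺: ACE→BD adds B, D; DE→F adds F → {A, B, C, D, E, F}. Minimal: {C, E}⁺ = {C, E}; {A, E}⁺ = {A, E}; {A, C}⁺ = {A, C} — none reach the full schema.
{A, D, E}⁺: DE→F adds F; DEF→B adds B; AB→CD adds C → {A, B, C, D, E, F}. Minimal: {D, E}⁺ = {B, D, E, F}; {A, E}⁺ = {A, E}; {A, D}⁺ = {A, D} — none reach the full schema.
Any other superkey contains one of these as a subset, so there are no further candidate keys.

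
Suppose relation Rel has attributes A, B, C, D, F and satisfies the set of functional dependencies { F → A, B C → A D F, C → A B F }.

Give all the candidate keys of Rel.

Attribute C never appears on the right-hand side of any dependency, so C must belong to every candidate key.
{C}⁺ = {A, B, C, D, F}, which is all of the schema, so {C} is the only candidate key.

{C}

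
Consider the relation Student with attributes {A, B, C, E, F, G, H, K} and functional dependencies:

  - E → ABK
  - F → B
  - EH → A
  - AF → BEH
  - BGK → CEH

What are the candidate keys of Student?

AFG, EFG, FGK

Attributes F, G never appear on any right-hand side, so every candidate key must contain {F, G}.
{F, G}⁺ = {B, F, G}, which is not all of the schema, so we must add further attributes.
{A, F, G}⁺: F→B adds B; AF→BEH adds E, H; E→ABK adds K; BGK→CEH adds C → {A, B, C, E, F, G, H, K}. Minimal: {F, G}⁺ = {B, F, G}; {A, G}⁺ = {A, G}; {A, F}⁺ = {A, B, E, F, H, K} — none reach the full schema.
{E, F, G}⁺: E→ABK adds A, B, K; AF→BEH adds H; BGK→CEH adds C → {A, B, C, E, F, G, H, K}. Minimal: {F, G}⁺ = {B, F, G}; {E, G}⁺ = {A, B, C, E, G, H, K}; {E, F}⁺ = {A, B, E, F, H, K} — none reach the full schema.
{F, G, K}⁺: F→B adds B; BGK→CEH adds C, E, H; E→ABK adds A → {A, B, C, E, F, G, H, K}. Minimal: {G, K}⁺ = {G, K}; {F, K}⁺ = {B, F, K}; {F, G}⁺ = {B, F, G} — none reach the full schema.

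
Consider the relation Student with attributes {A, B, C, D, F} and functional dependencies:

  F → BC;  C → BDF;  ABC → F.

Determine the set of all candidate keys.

Attribute A never appears on the right-hand side of any dependency, so A must belong to every candidate key.
{A}⁺ = {A}, which is not all of the schema, so we must add further attributes.
{A, C}⁺: C→BDF adds B, D, F → {A, B, C, D, F}. Minimal: {C}⁺ = {B, C, D, F}; {A}⁺ = {A} — none reach the full schema.
{A, F}⁺: F→BC adds B, C; C→BDF adds D → {A, B, C, D, F}. Minimal: {F}⁺ = {B, C, D, F}; {A}⁺ = {A} — none reach the full schema.

(A, C); (A, F)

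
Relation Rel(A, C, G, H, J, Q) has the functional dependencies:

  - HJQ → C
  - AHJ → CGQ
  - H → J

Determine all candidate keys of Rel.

{A, H}⁺: H→J adds J; AHJ→CGQ adds C, G, Q → {A, C, G, H, J, Q}. Minimal: {H}⁺ = {H, J}; {A}⁺ = {A} — none reach the full schema.
No other minimal superkey exists.

(A, H)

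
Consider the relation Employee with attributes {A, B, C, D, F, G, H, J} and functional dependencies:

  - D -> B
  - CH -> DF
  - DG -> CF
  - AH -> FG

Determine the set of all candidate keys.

ACHJ; ADHJ

Attributes A, H, J never appear on any right-hand side, so every candidate key must contain {A, H, J}.
{A, H, J}⁺ = {A, F, G, H, J}, which is not all of the schema, so we must add further attributes.
{A, C, H, J}⁺: CH→DF adds D, F; AH→FG adds G; D→B adds B → {A, B, C, D, F, G, H, J}. Minimal: {C, H, J}⁺ = {B, C, D, F, H, J}; {A, H, J}⁺ = {A, F, G, H, J}; {A, C, J}⁺ = {A, C, J}; … — none reach the full schema.
{A, D, H, J}⁺: D→B adds B; AH→FG adds F, G; DG→CF adds C → {A, B, C, D, F, G, H, J}. Minimal: {D, H, J}⁺ = {B, D, H, J}; {A, H, J}⁺ = {A, F, G, H, J}; {A, D, J}⁺ = {A, B, D, J}; … — none reach the full schema.
Any other superkey contains one of these as a subset, so there are no further candidate keys.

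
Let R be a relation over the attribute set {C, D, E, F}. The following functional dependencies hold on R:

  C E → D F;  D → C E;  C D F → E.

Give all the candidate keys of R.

D, CE

{D}⁺: D→CE adds C, E; CE→DF adds F → {C, D, E, F}.
{C, E}⁺: CE→DF adds D, F → {C, D, E, F}. Minimal: {E}⁺ = {E}; {C}⁺ = {C} — none reach the full schema.
Any other superkey contains one of these as a subset, so there are no further candidate keys.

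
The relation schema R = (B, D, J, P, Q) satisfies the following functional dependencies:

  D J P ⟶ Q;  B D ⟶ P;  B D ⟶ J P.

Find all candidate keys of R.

{B, D}

Attributes B, D never appear on any right-hand side, so every candidate key must contain {B, D}.
{B, D}⁺ = {B, D, J, P, Q}, which is all of the schema, so {B, D} is the only candidate key.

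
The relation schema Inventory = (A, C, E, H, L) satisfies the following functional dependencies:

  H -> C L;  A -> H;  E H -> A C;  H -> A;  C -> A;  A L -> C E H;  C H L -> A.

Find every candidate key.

A, C, H

{A}⁺: A→H adds H; H→CL adds C, L; AL→CEH adds E → {A, C, E, H, L}.
{C}⁺: C→A adds A; A→H adds H; H→CL adds L; AL→CEH adds E → {A, C, E, H, L}.
{H}⁺: H→CL adds C, L; H→A adds A; AL→CEH adds E → {A, C, E, H, L}.
Any other superkey contains one of these as a subset, so there are no further candidate keys.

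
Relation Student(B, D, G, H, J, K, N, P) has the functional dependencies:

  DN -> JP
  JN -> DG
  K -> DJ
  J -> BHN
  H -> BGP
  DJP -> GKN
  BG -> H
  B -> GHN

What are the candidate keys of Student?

{J}⁺: J→BHN adds B, H, N; H→BGP adds G, P; JN→DG adds D; DJP→GKN adds K → {B, D, G, H, J, K, N, P}.
{K}⁺: K→DJ adds D, J; J→BHN adds B, H, N; H→BGP adds G, P → {B, D, G, H, J, K, N, P}.
{B, D}⁺: B→GHN adds G, H, N; DN→JP adds J, P; DJP→GKN adds K → {B, D, G, H, J, K, N, P}.
{D, H}⁺: H→BGP adds B, G, P; B→GHN adds N; DN→JP adds J; DJP→GKN adds K → {B, D, G, H, J, K, N, P}.
{D, N}⁺: DN→JP adds J, P; JN→DG adds G; J→BHN adds B, H; DJP→GKN adds K → {B, D, G, H, J, K, N, P}.
Any other superkey contains one of these as a subset, so there are no further candidate keys.

J, K, BD, DH, DN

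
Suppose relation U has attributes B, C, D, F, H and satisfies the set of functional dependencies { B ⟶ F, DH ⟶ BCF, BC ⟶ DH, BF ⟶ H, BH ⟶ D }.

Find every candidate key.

{B}⁺: B→F adds F; BF→H adds H; BH→D adds D; DH→BCF adds C → {B, C, D, F, H}.
{D, H}⁺: DH→BCF adds B, C, F → {B, C, D, F, H}. Minimal: {H}⁺ = {H}; {D}⁺ = {D} — none reach the full schema.

(B), (D, H)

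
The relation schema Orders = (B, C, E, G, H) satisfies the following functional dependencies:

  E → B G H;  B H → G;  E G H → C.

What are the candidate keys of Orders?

Attribute E never appears on the right-hand side of any dependency, so E must belong to every candidate key.
{E}⁺ = {B, C, E, G, H}, which is all of the schema, so {E} is the only candidate key.

(E)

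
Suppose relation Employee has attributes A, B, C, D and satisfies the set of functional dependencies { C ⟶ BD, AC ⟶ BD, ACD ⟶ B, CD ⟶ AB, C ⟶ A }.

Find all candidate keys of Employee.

Attribute C never appears on the right-hand side of any dependency, so C must belong to every candidate key.
{C}⁺ = {A, B, C, D}, which is all of the schema, so {C} is the only candidate key.

{C}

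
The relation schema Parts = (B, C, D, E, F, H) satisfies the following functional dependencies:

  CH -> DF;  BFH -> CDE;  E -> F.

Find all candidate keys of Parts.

BCH, BEH, BFH

{B, C, H}⁺: CH→DF adds D, F; BFH→CDE adds E → {B, C, D, E, F, H}. Minimal: {C, H}⁺ = {C, D, F, H}; {B, H}⁺ = {B, H}; {B, C}⁺ = {B, C} — none reach the full schema.
{B, E, H}⁺: E→F adds F; BFH→CDE adds C, D → {B, C, D, E, F, H}. Minimal: {E, H}⁺ = {E, F, H}; {B, H}⁺ = {B, H}; {B, E}⁺ = {B, E, F} — none reach the full schema.
{B, F, H}⁺: BFH→CDE adds C, D, E → {B, C, D, E, F, H}. Minimal: {F, H}⁺ = {F, H}; {B, H}⁺ = {B, H}; {B, F}⁺ = {B, F} — none reach the full schema.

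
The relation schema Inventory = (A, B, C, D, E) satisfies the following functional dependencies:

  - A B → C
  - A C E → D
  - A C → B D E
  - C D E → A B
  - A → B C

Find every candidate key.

{A}; {C, D, E}

{A}⁺: A→BC adds B, C; AC→BDE adds D, E → {A, B, C, D, E}.
{C, D, E}⁺: CDE→AB adds A, B → {A, B, C, D, E}. Minimal: {D, E}⁺ = {D, E}; {C, E}⁺ = {C, E}; {C, D}⁺ = {C, D} — none reach the full schema.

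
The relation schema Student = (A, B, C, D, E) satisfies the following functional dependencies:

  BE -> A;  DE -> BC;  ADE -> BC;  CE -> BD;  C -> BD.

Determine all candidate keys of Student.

Attribute E never appears on the right-hand side of any dependency, so E must belong to every candidate key.
{E}⁺ = {E}, which is not all of the schema, so we must add further attributes.
{C, E}⁺: CE→BD adds B, D; BE→A adds A → {A, B, C, D, E}. Minimal: {E}⁺ = {E}; {C}⁺ = {B, C, D} — none reach the full schema.
{D, E}⁺: DE→BC adds B, C; BE→A adds A → {A, B, C, D, E}. Minimal: {E}⁺ = {E}; {D}⁺ = {D} — none reach the full schema.
Any other superkey contains one of these as a subset, so there are no further candidate keys.

CE; DE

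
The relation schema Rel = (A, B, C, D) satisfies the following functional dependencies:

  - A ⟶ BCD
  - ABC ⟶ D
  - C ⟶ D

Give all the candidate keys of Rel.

Attribute A never appears on the right-hand side of any dependency, so A must belong to every candidate key.
{A}⁺ = {A, B, C, D}, which is all of the schema, so {A} is the only candidate key.

{A}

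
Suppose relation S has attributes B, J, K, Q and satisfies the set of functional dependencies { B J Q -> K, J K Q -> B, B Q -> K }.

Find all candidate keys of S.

Attributes J, Q never appear on any right-hand side, so every candidate key must contain {J, Q}.
{J, Q}⁺ = {J, Q}, which is not all of the schema, so we must add further attributes.
{B, J, Q}⁺: BJQ→K adds K → {B, J, K, Q}. Minimal: {J, Q}⁺ = {J, Q}; {B, Q}⁺ = {B, K, Q}; {B, J}⁺ = {B, J} — none reach the full schema.
{J, K, Q}⁺: JKQ→B adds B → {B, J, K, Q}. Minimal: {K, Q}⁺ = {K, Q}; {J, Q}⁺ = {J, Q}; {J, K}⁺ = {J, K} — none reach the full schema.

{B, J, Q}, {J, K, Q}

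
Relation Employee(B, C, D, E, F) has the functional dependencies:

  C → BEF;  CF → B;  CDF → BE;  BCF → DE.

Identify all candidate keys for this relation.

{C}

Attribute C never appears on the right-hand side of any dependency, so C must belong to every candidate key.
{C}⁺ = {B, C, D, E, F}, which is all of the schema, so {C} is the only candidate key.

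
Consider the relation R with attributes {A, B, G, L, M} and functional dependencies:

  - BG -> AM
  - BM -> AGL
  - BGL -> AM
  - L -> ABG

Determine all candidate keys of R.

(L); (B, G); (B, M)

{L}⁺: L→ABG adds A, B, G; BG→AM adds M → {A, B, G, L, M}.
{B, G}⁺: BG→AM adds A, M; BM→AGL adds L → {A, B, G, L, M}.
{B, M}⁺: BM→AGL adds A, G, L → {A, B, G, L, M}.
Any other superkey contains one of these as a subset, so there are no further candidate keys.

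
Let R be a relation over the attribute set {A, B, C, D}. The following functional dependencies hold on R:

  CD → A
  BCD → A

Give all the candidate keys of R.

Attributes B, C, D never appear on any right-hand side, so every candidate key must contain {B, C, D}.
{B, C, D}⁺ = {A, B, C, D}, which is all of the schema, so {B, C, D} is the only candidate key.

BCD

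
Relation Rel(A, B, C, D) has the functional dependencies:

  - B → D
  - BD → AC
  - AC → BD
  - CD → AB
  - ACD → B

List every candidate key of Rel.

{B}, {A, C}, {C, D}

{B}⁺: B→D adds D; BD→AC adds A, C → {A, B, C, D}.
{A, C}⁺: AC→BD adds B, D → {A, B, C, D}.
{C, D}⁺: CD→AB adds A, B → {A, B, C, D}.
Any other superkey contains one of these as a subset, so there are no further candidate keys.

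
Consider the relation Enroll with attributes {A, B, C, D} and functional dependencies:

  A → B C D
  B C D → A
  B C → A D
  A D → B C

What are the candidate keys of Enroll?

{A}⁺: A→BCD adds B, C, D → {A, B, C, D}.
{B, C}⁺: BC→AD adds A, D → {A, B, C, D}. Minimal: {C}⁺ = {C}; {B}⁺ = {B} — none reach the full schema.

A, BC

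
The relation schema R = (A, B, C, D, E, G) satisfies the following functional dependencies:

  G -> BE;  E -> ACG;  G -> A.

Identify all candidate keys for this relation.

Attribute D never appears on the right-hand side of any dependency, so D must belong to every candidate key.
{D}⁺ = {D}, which is not all of the schema, so we must add further attributes.
{D, E}⁺: E→ACG adds A, C, G; G→BE adds B → {A, B, C, D, E, G}. Minimal: {E}⁺ = {A, B, C, E, G}; {D}⁺ = {D} — none reach the full schema.
{D, G}⁺: G→BE adds B, E; E→ACG adds A, C → {A, B, C, D, E, G}. Minimal: {G}⁺ = {A, B, C, E, G}; {D}⁺ = {D} — none reach the full schema.

(D, E), (D, G)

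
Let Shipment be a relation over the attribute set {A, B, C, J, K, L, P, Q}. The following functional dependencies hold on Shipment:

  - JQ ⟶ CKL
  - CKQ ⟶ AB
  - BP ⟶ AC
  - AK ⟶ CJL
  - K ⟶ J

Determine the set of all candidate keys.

{J, P, Q}, {K, P, Q}

{J, P, Q}⁺: JQ→CKL adds C, K, L; CKQ→AB adds A, B → {A, B, C, J, K, L, P, Q}.
{K, P, Q}⁺: K→J adds J; JQ→CKL adds C, L; CKQ→AB adds A, B → {A, B, C, J, K, L, P, Q}.
Any other superkey contains one of these as a subset, so there are no further candidate keys.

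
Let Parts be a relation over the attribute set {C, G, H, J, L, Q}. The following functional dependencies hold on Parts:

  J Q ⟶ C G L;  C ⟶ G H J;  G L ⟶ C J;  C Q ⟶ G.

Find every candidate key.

{C, Q}, {J, Q}, {G, L, Q}

{C, Q}⁺: C→GHJ adds G, H, J; JQ→CGL adds L → {C, G, H, J, L, Q}.
{J, Q}⁺: JQ→CGL adds C, G, L; C→GHJ adds H → {C, G, H, J, L, Q}.
{G, L, Q}⁺: GL→CJ adds C, J; C→GHJ adds H → {C, G, H, J, L, Q}.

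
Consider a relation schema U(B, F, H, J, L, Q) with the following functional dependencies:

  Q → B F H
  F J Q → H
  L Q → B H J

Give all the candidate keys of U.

{L, Q}

Attributes L, Q never appear on any right-hand side, so every candidate key must contain {L, Q}.
{L, Q}⁺ = {B, F, H, J, L, Q}, which is all of the schema, so {L, Q} is the only candidate key.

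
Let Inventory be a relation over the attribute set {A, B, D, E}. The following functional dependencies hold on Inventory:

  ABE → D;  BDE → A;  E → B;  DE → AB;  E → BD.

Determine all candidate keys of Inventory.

{E}

Attribute E never appears on the right-hand side of any dependency, so E must belong to every candidate key.
{E}⁺ = {A, B, D, E}, which is all of the schema, so {E} is the only candidate key.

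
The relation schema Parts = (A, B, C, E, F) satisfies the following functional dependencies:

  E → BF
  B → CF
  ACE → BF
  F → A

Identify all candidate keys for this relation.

{E}

Attribute E never appears on the right-hand side of any dependency, so E must belong to every candidate key.
{E}⁺ = {A, B, C, E, F}, which is all of the schema, so {E} is the only candidate key.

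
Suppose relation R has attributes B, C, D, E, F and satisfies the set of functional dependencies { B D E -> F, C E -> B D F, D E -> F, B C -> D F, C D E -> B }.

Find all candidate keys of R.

{C, E}⁺: CE→BDF adds B, D, F → {B, C, D, E, F}. Minimal: {E}⁺ = {E}; {C}⁺ = {C} — none reach the full schema.

{C, E}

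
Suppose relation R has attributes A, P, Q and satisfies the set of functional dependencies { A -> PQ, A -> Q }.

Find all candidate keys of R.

{A}

Attribute A never appears on the right-hand side of any dependency, so A must belong to every candidate key.
{A}⁺ = {A, P, Q}, which is all of the schema, so {A} is the only candidate key.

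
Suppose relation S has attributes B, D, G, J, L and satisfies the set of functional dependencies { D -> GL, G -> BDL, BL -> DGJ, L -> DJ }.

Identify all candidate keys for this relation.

{D}; {G}; {L}

{D}⁺: D→GL adds G, L; G→BDL adds B; BL→DGJ adds J → {B, D, G, J, L}.
{G}⁺: G→BDL adds B, D, L; BL→DGJ adds J → {B, D, G, J, L}.
{L}⁺: L→DJ adds D, J; D→GL adds G; G→BDL adds B → {B, D, G, J, L}.
Any other superkey contains one of these as a subset, so there are no further candidate keys.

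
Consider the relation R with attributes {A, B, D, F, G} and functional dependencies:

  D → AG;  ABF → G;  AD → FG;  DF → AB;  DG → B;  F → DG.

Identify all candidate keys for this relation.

D; F

{D}⁺: D→AG adds A, G; AD→FG adds F; DF→AB adds B → {A, B, D, F, G}.
{F}⁺: F→DG adds D, G; D→AG adds A; DF→AB adds B → {A, B, D, F, G}.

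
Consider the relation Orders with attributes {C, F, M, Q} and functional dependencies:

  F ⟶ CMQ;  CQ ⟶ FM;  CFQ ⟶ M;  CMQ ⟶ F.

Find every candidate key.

{F}, {C, Q}

{F}⁺: F→CMQ adds C, M, Q → {C, F, M, Q}.
{C, Q}⁺: CQ→FM adds F, M → {C, F, M, Q}. Minimal: {Q}⁺ = {Q}; {C}⁺ = {C} — none reach the full schema.
Any other superkey contains one of these as a subset, so there are no further candidate keys.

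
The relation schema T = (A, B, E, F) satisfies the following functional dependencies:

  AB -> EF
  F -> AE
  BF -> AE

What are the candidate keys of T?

Attribute B never appears on the right-hand side of any dependency, so B must belong to every candidate key.
{B}⁺ = {B}, which is not all of the schema, so we must add further attributes.
{A, B}⁺: AB→EF adds E, F → {A, B, E, F}. Minimal: {B}⁺ = {B}; {A}⁺ = {A} — none reach the full schema.
{B, F}⁺: F→AE adds A, E → {A, B, E, F}. Minimal: {F}⁺ = {A, E, F}; {B}⁺ = {B} — none reach the full schema.
Any other superkey contains one of these as a subset, so there are no further candidate keys.

{A, B}, {B, F}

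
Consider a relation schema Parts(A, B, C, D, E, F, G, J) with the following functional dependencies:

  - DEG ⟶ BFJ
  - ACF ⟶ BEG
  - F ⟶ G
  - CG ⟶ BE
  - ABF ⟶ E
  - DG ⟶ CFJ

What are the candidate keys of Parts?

{A, D, F}⁺: F→G adds G; DG→CFJ adds C, J; ACF→BEG adds B, E → {A, B, C, D, E, F, G, J}. Minimal: {D, F}⁺ = {B, C, D, E, F, G, J}; {A, F}⁺ = {A, F, G}; {A, D}⁺ = {A, D} — none reach the full schema.
{A, D, G}⁺: DG→CFJ adds C, F, J; ACF→BEG adds B, E → {A, B, C, D, E, F, G, J}. Minimal: {D, G}⁺ = {B, C, D, E, F, G, J}; {A, G}⁺ = {A, G}; {A, D}⁺ = {A, D} — none reach the full schema.

{A, D, F}, {A, D, G}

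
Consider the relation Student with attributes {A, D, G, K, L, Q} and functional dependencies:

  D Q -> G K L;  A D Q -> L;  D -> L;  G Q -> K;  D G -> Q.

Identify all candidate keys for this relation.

(A, D, G), (A, D, Q)

Attributes A, D never appear on any right-hand side, so every candidate key must contain {A, D}.
{A, D}⁺ = {A, D, L}, which is not all of the schema, so we must add further attributes.
{A, D, G}⁺: D→L adds L; DG→Q adds Q; DQ→GKL adds K → {A, D, G, K, L, Q}.
{A, D, Q}⁺: DQ→GKL adds G, K, L → {A, D, G, K, L, Q}.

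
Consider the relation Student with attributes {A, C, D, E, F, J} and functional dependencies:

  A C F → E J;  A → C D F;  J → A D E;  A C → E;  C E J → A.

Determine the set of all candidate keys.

{A}⁺: A→CDF adds C, D, F; AC→E adds E; ACF→EJ adds J → {A, C, D, E, F, J}.
{J}⁺: J→ADE adds A, D, E; A→CDF adds C, F → {A, C, D, E, F, J}.
Any other superkey contains one of these as a subset, so there are no further candidate keys.

(A), (J)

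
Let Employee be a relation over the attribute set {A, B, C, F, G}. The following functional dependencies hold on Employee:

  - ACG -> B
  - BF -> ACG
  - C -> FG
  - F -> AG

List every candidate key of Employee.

{C}⁺: C→FG adds F, G; F→AG adds A; ACG→B adds B → {A, B, C, F, G}.
{B, F}⁺: BF→ACG adds A, C, G → {A, B, C, F, G}. Minimal: {F}⁺ = {A, F, G}; {B}⁺ = {B} — none reach the full schema.

C, BF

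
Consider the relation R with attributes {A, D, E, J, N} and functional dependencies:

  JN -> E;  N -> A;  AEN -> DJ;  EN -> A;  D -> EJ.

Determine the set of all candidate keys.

DN, EN, JN

Attribute N never appears on the right-hand side of any dependency, so N must belong to every candidate key.
{N}⁺ = {A, N}, which is not all of the schema, so we must add further attributes.
{D, N}⁺: N→A adds A; D→EJ adds E, J → {A, D, E, J, N}. Minimal: {N}⁺ = {A, N}; {D}⁺ = {D, E, J} — none reach the full schema.
{E, N}⁺: N→A adds A; AEN→DJ adds D, J → {A, D, E, J, N}. Minimal: {N}⁺ = {A, N}; {E}⁺ = {E} — none reach the full schema.
{J, N}⁺: JN→E adds E; N→A adds A; AEN→DJ adds D → {A, D, E, J, N}. Minimal: {N}⁺ = {A, N}; {J}⁺ = {J} — none reach the full schema.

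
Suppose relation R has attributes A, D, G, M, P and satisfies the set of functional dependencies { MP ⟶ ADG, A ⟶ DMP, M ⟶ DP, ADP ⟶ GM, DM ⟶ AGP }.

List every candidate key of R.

A, M

{A}⁺: A→DMP adds D, M, P; ADP→GM adds G → {A, D, G, M, P}.
{M}⁺: M→DP adds D, P; DM→AGP adds A, G → {A, D, G, M, P}.
Any other superkey contains one of these as a subset, so there are no further candidate keys.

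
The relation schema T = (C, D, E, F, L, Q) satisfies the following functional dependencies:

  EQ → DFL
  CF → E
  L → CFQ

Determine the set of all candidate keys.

{L}, {E, Q}, {C, F, Q}

{L}⁺: L→CFQ adds C, F, Q; CF→E adds E; EQ→DFL adds D → {C, D, E, F, L, Q}.
{E, Q}⁺: EQ→DFL adds D, F, L; L→CFQ adds C → {C, D, E, F, L, Q}. Minimal: {Q}⁺ = {Q}; {E}⁺ = {E} — none reach the full schema.
{C, F, Q}⁺: CF→E adds E; EQ→DFL adds D, L → {C, D, E, F, L, Q}. Minimal: {F, Q}⁺ = {F, Q}; {C, Q}⁺ = {C, Q}; {C, F}⁺ = {C, E, F} — none reach the full schema.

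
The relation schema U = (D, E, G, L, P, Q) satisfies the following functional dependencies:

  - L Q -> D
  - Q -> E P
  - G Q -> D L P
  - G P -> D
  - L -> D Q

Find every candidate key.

{G, L}, {G, Q}

Attribute G never appears on the right-hand side of any dependency, so G must belong to every candidate key.
{G}⁺ = {G}, which is not all of the schema, so we must add further attributes.
{G, L}⁺: L→DQ adds D, Q; Q→EP adds E, P → {D, E, G, L, P, Q}. Minimal: {L}⁺ = {D, E, L, P, Q}; {G}⁺ = {G} — none reach the full schema.
{G, Q}⁺: Q→EP adds E, P; GQ→DLP adds D, L → {D, E, G, L, P, Q}. Minimal: {Q}⁺ = {E, P, Q}; {G}⁺ = {G} — none reach the full schema.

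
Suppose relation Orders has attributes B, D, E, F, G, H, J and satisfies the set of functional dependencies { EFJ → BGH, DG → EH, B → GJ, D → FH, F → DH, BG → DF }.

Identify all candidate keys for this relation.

{B}; {D, E, J}; {D, G, J}; {E, F, J}; {F, G, J}

{B}⁺: B→GJ adds G, J; BG→DF adds D, F; DG→EH adds E, H → {B, D, E, F, G, H, J}.
{D, E, J}⁺: D→FH adds F, H; EFJ→BGH adds B, G → {B, D, E, F, G, H, J}. Minimal: {E, J}⁺ = {E, J}; {D, J}⁺ = {D, F, H, J}; {D, E}⁺ = {D, E, F, H} — none reach the full schema.
{D, G, J}⁺: DG→EH adds E, H; D→FH adds F; EFJ→BGH adds B → {B, D, E, F, G, H, J}. Minimal: {G, J}⁺ = {G, J}; {D, J}⁺ = {D, F, H, J}; {D, G}⁺ = {D, E, F, G, H} — none reach the full schema.
{E, F, J}⁺: EFJ→BGH adds B, G, H; F→DH adds D → {B, D, E, F, G, H, J}. Minimal: {F, J}⁺ = {D, F, H, J}; {E, J}⁺ = {E, J}; {E, F}⁺ = {D, E, F, H} — none reach the full schema.
{F, G, J}⁺: F→DH adds D, H; DG→EH adds E; EFJ→BGH adds B → {B, D, E, F, G, H, J}. Minimal: {G, J}⁺ = {G, J}; {F, J}⁺ = {D, F, H, J}; {F, G}⁺ = {D, E, F, G, H} — none reach the full schema.
Any other superkey contains one of these as a subset, so there are no further candidate keys.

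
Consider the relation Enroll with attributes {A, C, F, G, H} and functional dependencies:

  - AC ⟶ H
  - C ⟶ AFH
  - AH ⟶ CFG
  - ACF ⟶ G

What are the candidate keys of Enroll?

{C}, {A, H}

{C}⁺: C→AFH adds A, F, H; AH→CFG adds G → {A, C, F, G, H}.
{A, H}⁺: AH→CFG adds C, F, G → {A, C, F, G, H}. Minimal: {H}⁺ = {H}; {A}⁺ = {A} — none reach the full schema.
Any other superkey contains one of these as a subset, so there are no further candidate keys.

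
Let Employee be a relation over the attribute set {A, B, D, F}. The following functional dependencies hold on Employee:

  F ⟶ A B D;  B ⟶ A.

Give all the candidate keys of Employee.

Attribute F never appears on the right-hand side of any dependency, so F must belong to every candidate key.
{F}⁺ = {A, B, D, F}, which is all of the schema, so {F} is the only candidate key.

(F)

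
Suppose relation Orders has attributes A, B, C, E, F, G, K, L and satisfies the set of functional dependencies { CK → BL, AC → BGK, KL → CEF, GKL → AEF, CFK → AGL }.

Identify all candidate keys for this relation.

{A, C}⁺: AC→BGK adds B, G, K; CK→BL adds L; KL→CEF adds E, F → {A, B, C, E, F, G, K, L}. Minimal: {C}⁺ = {C}; {A}⁺ = {A} — none reach the full schema.
{C, K}⁺: CK→BL adds B, L; KL→CEF adds E, F; CFK→AGL adds A, G → {A, B, C, E, F, G, K, L}. Minimal: {K}⁺ = {K}; {C}⁺ = {C} — none reach the full schema.
{K, L}⁺: KL→CEF adds C, E, F; CFK→AGL adds A, G; CK→BL adds B → {A, B, C, E, F, G, K, L}. Minimal: {L}⁺ = {L}; {K}⁺ = {K} — none reach the full schema.
Any other superkey contains one of these as a subset, so there are no further candidate keys.

AC; CK; KL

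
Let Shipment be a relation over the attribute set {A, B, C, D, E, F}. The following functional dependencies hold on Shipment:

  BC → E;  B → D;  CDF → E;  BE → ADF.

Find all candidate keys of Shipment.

(B, C)

Attributes B, C never appear on any right-hand side, so every candidate key must contain {B, C}.
{B, C}⁺ = {A, B, C, D, E, F}, which is all of the schema, so {B, C} is the only candidate key.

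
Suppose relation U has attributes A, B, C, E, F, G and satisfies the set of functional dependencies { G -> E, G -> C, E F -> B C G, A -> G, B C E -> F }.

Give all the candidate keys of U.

{A, B}, {A, F}

Attribute A never appears on the right-hand side of any dependency, so A must belong to every candidate key.
{A}⁺ = {A, C, E, G}, which is not all of the schema, so we must add further attributes.
{A, B}⁺: A→G adds G; G→E adds E; G→C adds C; BCE→F adds F → {A, B, C, E, F, G}. Minimal: {B}⁺ = {B}; {A}⁺ = {A, C, E, G} — none reach the full schema.
{A, F}⁺: A→G adds G; G→E adds E; G→C adds C; EF→BCG adds B → {A, B, C, E, F, G}. Minimal: {F}⁺ = {F}; {A}⁺ = {A, C, E, G} — none reach the full schema.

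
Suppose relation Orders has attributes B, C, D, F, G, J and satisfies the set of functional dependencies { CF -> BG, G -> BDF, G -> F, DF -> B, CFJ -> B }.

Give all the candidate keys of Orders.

Attributes C, J never appear on any right-hand side, so every candidate key must contain {C, J}.
{C, J}⁺ = {C, J}, which is not all of the schema, so we must add further attributes.
{C, F, J}⁺: CF→BG adds B, G; G→BDF adds D → {B, C, D, F, G, J}. Minimal: {F, J}⁺ = {F, J}; {C, J}⁺ = {C, J}; {C, F}⁺ = {B, C, D, F, G} — none reach the full schema.
{C, G, J}⁺: G→BDF adds B, D, F → {B, C, D, F, G, J}. Minimal: {G, J}⁺ = {B, D, F, G, J}; {C, J}⁺ = {C, J}; {C, G}⁺ = {B, C, D, F, G} — none reach the full schema.
Any other superkey contains one of these as a subset, so there are no further candidate keys.

{C, F, J}; {C, G, J}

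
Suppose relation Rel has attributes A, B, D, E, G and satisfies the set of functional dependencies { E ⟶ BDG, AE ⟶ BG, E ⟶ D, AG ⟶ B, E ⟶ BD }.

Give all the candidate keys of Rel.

AE

{A, E}⁺: E→BDG adds B, D, G → {A, B, D, E, G}. Minimal: {E}⁺ = {B, D, E, G}; {A}⁺ = {A} — none reach the full schema.
No other minimal superkey exists.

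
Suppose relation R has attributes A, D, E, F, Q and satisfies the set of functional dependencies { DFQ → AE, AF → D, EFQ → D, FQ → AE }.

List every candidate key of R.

{F, Q}⁺: FQ→AE adds A, E; AF→D adds D → {A, D, E, F, Q}.
No other minimal superkey exists.

(F, Q)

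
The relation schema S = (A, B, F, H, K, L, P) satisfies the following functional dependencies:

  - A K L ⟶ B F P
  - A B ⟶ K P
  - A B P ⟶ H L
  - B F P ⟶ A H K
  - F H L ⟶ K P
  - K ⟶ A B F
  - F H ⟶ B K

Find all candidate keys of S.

{K}⁺: K→ABF adds A, B, F; AB→KP adds P; ABP→HL adds H, L → {A, B, F, H, K, L, P}.
{A, B}⁺: AB→KP adds K, P; ABP→HL adds H, L; K→ABF adds F → {A, B, F, H, K, L, P}. Minimal: {B}⁺ = {B}; {A}⁺ = {A} — none reach the full schema.
{F, H}⁺: FH→BK adds B, K; K→ABF adds A; AB→KP adds P; ABP→HL adds L → {A, B, F, H, K, L, P}. Minimal: {H}⁺ = {H}; {F}⁺ = {F} — none reach the full schema.
{B, F, P}⁺: BFP→AHK adds A, H, K; ABP→HL adds L → {A, B, F, H, K, L, P}. Minimal: {F, P}⁺ = {F, P}; {B, P}⁺ = {B, P}; {B, F}⁺ = {B, F} — none reach the full schema.

K, AB, FH, BFP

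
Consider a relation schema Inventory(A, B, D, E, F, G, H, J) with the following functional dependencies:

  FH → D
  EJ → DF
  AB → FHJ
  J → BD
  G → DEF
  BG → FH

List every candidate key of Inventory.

Attributes A, G never appear on any right-hand side, so every candidate key must contain {A, G}.
{A, G}⁺ = {A, D, E, F, G}, which is not all of the schema, so we must add further attributes.
{A, B, G}⁺: AB→FHJ adds F, H, J; J→BD adds D; G→DEF adds E → {A, B, D, E, F, G, H, J}. Minimal: {B, G}⁺ = {B, D, E, F, G, H}; {A, G}⁺ = {A, D, E, F, G}; {A, B}⁺ = {A, B, D, F, H, J} — none reach the full schema.
{A, G, J}⁺: J→BD adds B, D; G→DEF adds E, F; BG→FH adds H → {A, B, D, E, F, G, H, J}. Minimal: {G, J}⁺ = {B, D, E, F, G, H, J}; {A, J}⁺ = {A, B, D, F, H, J}; {A, G}⁺ = {A, D, E, F, G} — none reach the full schema.
Any other superkey contains one of these as a subset, so there are no further candidate keys.

(A, B, G), (A, G, J)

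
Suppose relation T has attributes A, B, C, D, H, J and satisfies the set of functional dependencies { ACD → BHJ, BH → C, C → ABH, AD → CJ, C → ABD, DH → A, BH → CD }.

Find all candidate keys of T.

{C}⁺: C→ABH adds A, B, H; C→ABD adds D; ACD→BHJ adds J → {A, B, C, D, H, J}.
{A, D}⁺: AD→CJ adds C, J; C→ABD adds B; ACD→BHJ adds H → {A, B, C, D, H, J}. Minimal: {D}⁺ = {D}; {A}⁺ = {A} — none reach the full schema.
{B, H}⁺: BH→C adds C; C→ABH adds A; C→ABD adds D; ACD→BHJ adds J → {A, B, C, D, H, J}. Minimal: {H}⁺ = {H}; {B}⁺ = {B} — none reach the full schema.
{D, H}⁺: DH→A adds A; AD→CJ adds C, J; C→ABD adds B → {A, B, C, D, H, J}. Minimal: {H}⁺ = {H}; {D}⁺ = {D} — none reach the full schema.
Any other superkey contains one of these as a subset, so there are no further candidate keys.

{C}, {A, D}, {B, H}, {D, H}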